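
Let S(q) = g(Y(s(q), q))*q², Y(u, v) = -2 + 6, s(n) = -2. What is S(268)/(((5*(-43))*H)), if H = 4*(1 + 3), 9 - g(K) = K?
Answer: -4489/43 ≈ -104.40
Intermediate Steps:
Y(u, v) = 4
g(K) = 9 - K
H = 16 (H = 4*4 = 16)
S(q) = 5*q² (S(q) = (9 - 1*4)*q² = (9 - 4)*q² = 5*q²)
S(268)/(((5*(-43))*H)) = (5*268²)/(((5*(-43))*16)) = (5*71824)/((-215*16)) = 359120/(-3440) = 359120*(-1/3440) = -4489/43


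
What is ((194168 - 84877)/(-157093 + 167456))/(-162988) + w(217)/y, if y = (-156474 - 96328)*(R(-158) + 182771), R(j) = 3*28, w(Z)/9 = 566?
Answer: -361478696409439/5576997358473706660 ≈ -6.4816e-5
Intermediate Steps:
w(Z) = 5094 (w(Z) = 9*566 = 5094)
R(j) = 84
y = -46226109710 (y = (-156474 - 96328)*(84 + 182771) = -252802*182855 = -46226109710)
((194168 - 84877)/(-157093 + 167456))/(-162988) + w(217)/y = ((194168 - 84877)/(-157093 + 167456))/(-162988) + 5094/(-46226109710) = (109291/10363)*(-1/162988) + 5094*(-1/46226109710) = (109291*(1/10363))*(-1/162988) - 2547/23113054855 = (109291/10363)*(-1/162988) - 2547/23113054855 = -15613/241292092 - 2547/23113054855 = -361478696409439/5576997358473706660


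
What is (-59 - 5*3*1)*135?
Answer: -9990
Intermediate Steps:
(-59 - 5*3*1)*135 = (-59 - 15*1)*135 = (-59 - 15)*135 = -74*135 = -9990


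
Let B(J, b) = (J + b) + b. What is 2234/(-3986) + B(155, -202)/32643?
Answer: -12319496/21685833 ≈ -0.56809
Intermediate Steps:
B(J, b) = J + 2*b
2234/(-3986) + B(155, -202)/32643 = 2234/(-3986) + (155 + 2*(-202))/32643 = 2234*(-1/3986) + (155 - 404)*(1/32643) = -1117/1993 - 249*1/32643 = -1117/1993 - 83/10881 = -12319496/21685833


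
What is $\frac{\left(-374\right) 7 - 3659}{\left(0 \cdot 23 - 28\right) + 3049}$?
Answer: $- \frac{6277}{3021} \approx -2.0778$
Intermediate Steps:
$\frac{\left(-374\right) 7 - 3659}{\left(0 \cdot 23 - 28\right) + 3049} = \frac{-2618 - 3659}{\left(0 - 28\right) + 3049} = - \frac{6277}{-28 + 3049} = - \frac{6277}{3021}$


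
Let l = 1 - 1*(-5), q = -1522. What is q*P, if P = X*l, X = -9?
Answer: 82188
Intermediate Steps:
l = 6 (l = 1 + 5 = 6)
P = -54 (P = -9*6 = -54)
q*P = -1522*(-54) = 82188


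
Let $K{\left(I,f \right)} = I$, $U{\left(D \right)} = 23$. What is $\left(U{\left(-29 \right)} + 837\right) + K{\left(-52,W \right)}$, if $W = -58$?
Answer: $808$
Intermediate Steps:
$\left(U{\left(-29 \right)} + 837\right) + K{\left(-52,W \right)} = \left(23 + 837\right) - 52 = 860 - 52 = 808$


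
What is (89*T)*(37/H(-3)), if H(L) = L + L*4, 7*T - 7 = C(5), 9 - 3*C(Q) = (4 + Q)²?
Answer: 55981/105 ≈ 533.15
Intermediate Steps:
C(Q) = 3 - (4 + Q)²/3
T = -17/7 (T = 1 + (3 - (4 + 5)²/3)/7 = 1 + (3 - ⅓*9²)/7 = 1 + (3 - ⅓*81)/7 = 1 + (3 - 27)/7 = 1 + (⅐)*(-24) = 1 - 24/7 = -17/7 ≈ -2.4286)
H(L) = 5*L (H(L) = L + 4*L = 5*L)
(89*T)*(37/H(-3)) = (89*(-17/7))*(37/((5*(-3)))) = -55981/(7*(-15)) = -55981*(-1)/(7*15) = -1513/7*(-37/15) = 55981/105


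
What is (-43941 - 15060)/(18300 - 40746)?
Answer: 19667/7482 ≈ 2.6286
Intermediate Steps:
(-43941 - 15060)/(18300 - 40746) = -59001/(-22446) = -59001*(-1/22446) = 19667/7482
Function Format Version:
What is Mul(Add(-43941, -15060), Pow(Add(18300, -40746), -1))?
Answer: Rational(19667, 7482) ≈ 2.6286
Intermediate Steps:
Mul(Add(-43941, -15060), Pow(Add(18300, -40746), -1)) = Mul(-59001, Pow(-22446, -1)) = Mul(-59001, Rational(-1, 22446)) = Rational(19667, 7482)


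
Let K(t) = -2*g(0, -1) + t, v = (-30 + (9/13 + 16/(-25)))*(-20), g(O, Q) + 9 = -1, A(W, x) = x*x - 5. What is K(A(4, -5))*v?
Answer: 311456/13 ≈ 23958.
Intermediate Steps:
A(W, x) = -5 + x**2 (A(W, x) = x**2 - 5 = -5 + x**2)
g(O, Q) = -10 (g(O, Q) = -9 - 1 = -10)
v = 38932/65 (v = (-30 + (9*(1/13) + 16*(-1/25)))*(-20) = (-30 + (9/13 - 16/25))*(-20) = (-30 + 17/325)*(-20) = -9733/325*(-20) = 38932/65 ≈ 598.95)
K(t) = 20 + t (K(t) = -2*(-10) + t = 20 + t)
K(A(4, -5))*v = (20 + (-5 + (-5)**2))*(38932/65) = (20 + (-5 + 25))*(38932/65) = (20 + 20)*(38932/65) = 40*(38932/65) = 311456/13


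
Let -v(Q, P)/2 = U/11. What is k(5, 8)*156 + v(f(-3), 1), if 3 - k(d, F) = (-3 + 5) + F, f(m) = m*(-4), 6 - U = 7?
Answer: -12010/11 ≈ -1091.8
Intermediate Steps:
U = -1 (U = 6 - 1*7 = 6 - 7 = -1)
f(m) = -4*m
k(d, F) = 1 - F (k(d, F) = 3 - ((-3 + 5) + F) = 3 - (2 + F) = 3 + (-2 - F) = 1 - F)
v(Q, P) = 2/11 (v(Q, P) = -(-2)/11 = -2*(-1/11) = 2/11)
k(5, 8)*156 + v(f(-3), 1) = (1 - 1*8)*156 + 2/11 = (1 - 8)*156 + 2/11 = -7*156 + 2/11 = -1092 + 2/11 = -12010/11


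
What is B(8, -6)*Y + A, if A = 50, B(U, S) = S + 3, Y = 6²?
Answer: -58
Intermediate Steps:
Y = 36
B(U, S) = 3 + S
B(8, -6)*Y + A = (3 - 6)*36 + 50 = -3*36 + 50 = -108 + 50 = -58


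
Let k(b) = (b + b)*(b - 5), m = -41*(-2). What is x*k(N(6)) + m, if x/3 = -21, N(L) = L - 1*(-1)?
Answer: -1682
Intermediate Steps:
N(L) = 1 + L (N(L) = L + 1 = 1 + L)
x = -63 (x = 3*(-21) = -63)
m = 82
k(b) = 2*b*(-5 + b) (k(b) = (2*b)*(-5 + b) = 2*b*(-5 + b))
x*k(N(6)) + m = -126*(1 + 6)*(-5 + (1 + 6)) + 82 = -126*7*(-5 + 7) + 82 = -126*7*2 + 82 = -63*28 + 82 = -1764 + 82 = -1682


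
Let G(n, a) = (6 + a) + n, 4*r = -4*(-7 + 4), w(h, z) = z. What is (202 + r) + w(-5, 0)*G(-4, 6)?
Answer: 205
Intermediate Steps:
r = 3 (r = (-4*(-7 + 4))/4 = (-4*(-3))/4 = (¼)*12 = 3)
G(n, a) = 6 + a + n
(202 + r) + w(-5, 0)*G(-4, 6) = (202 + 3) + 0*(6 + 6 - 4) = 205 + 0*8 = 205 + 0 = 205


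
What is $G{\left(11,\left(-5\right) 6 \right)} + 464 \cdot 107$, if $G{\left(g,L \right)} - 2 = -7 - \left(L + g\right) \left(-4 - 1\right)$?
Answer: $49548$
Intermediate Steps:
$G{\left(g,L \right)} = -5 + 5 L + 5 g$ ($G{\left(g,L \right)} = 2 - \left(7 + \left(L + g\right) \left(-4 - 1\right)\right) = 2 - \left(7 + \left(L + g\right) \left(-5\right)\right) = 2 - \left(7 - 5 L - 5 g\right) = 2 + \left(-7 + 5 L + 5 g\right) = -5 + 5 L + 5 g$)
$G{\left(11,\left(-5\right) 6 \right)} + 464 \cdot 107 = \left(-5 + 5 \left(\left(-5\right) 6\right) + 5 \cdot 11\right) + 464 \cdot 107 = \left(-5 + 5 \left(-30\right) + 55\right) + 49648 = \left(-5 - 150 + 55\right) + 49648 = -100 + 49648 = 49548$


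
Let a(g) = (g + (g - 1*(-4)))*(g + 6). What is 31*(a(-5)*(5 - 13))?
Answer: 1488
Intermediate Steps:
a(g) = (4 + 2*g)*(6 + g) (a(g) = (g + (g + 4))*(6 + g) = (g + (4 + g))*(6 + g) = (4 + 2*g)*(6 + g))
31*(a(-5)*(5 - 13)) = 31*((24 + 2*(-5)**2 + 16*(-5))*(5 - 13)) = 31*((24 + 2*25 - 80)*(-8)) = 31*((24 + 50 - 80)*(-8)) = 31*(-6*(-8)) = 31*48 = 1488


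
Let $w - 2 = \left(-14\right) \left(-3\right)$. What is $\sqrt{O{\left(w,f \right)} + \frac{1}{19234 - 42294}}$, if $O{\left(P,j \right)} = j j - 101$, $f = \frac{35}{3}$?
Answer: $\frac{\sqrt{42009272515}}{34590} \approx 5.9255$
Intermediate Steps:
$f = \frac{35}{3}$ ($f = 35 \cdot \frac{1}{3} = \frac{35}{3} \approx 11.667$)
$w = 44$ ($w = 2 - -42 = 2 + 42 = 44$)
$O{\left(P,j \right)} = -101 + j^{2}$ ($O{\left(P,j \right)} = j^{2} - 101 = -101 + j^{2}$)
$\sqrt{O{\left(w,f \right)} + \frac{1}{19234 - 42294}} = \sqrt{\left(-101 + \left(\frac{35}{3}\right)^{2}\right) + \frac{1}{19234 - 42294}} = \sqrt{\left(-101 + \frac{1225}{9}\right) + \frac{1}{-23060}} = \sqrt{\frac{316}{9} - \frac{1}{23060}} = \sqrt{\frac{7286951}{207540}} = \frac{\sqrt{42009272515}}{34590}$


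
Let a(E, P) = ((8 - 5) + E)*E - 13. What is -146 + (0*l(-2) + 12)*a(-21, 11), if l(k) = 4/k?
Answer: 4234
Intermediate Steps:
a(E, P) = -13 + E*(3 + E) (a(E, P) = (3 + E)*E - 13 = E*(3 + E) - 13 = -13 + E*(3 + E))
-146 + (0*l(-2) + 12)*a(-21, 11) = -146 + (0*(4/(-2)) + 12)*(-13 + (-21)² + 3*(-21)) = -146 + (0*(4*(-½)) + 12)*(-13 + 441 - 63) = -146 + (0*(-2) + 12)*365 = -146 + (0 + 12)*365 = -146 + 12*365 = -146 + 4380 = 4234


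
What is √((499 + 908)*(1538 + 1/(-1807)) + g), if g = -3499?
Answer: √7054460168834/1807 ≈ 1469.9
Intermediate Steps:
√((499 + 908)*(1538 + 1/(-1807)) + g) = √((499 + 908)*(1538 + 1/(-1807)) - 3499) = √(1407*(1538 - 1/1807) - 3499) = √(1407*(2779165/1807) - 3499) = √(3910285155/1807 - 3499) = √(3903962462/1807) = √7054460168834/1807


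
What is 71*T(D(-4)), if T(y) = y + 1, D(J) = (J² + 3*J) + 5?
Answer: 710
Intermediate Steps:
D(J) = 5 + J² + 3*J
T(y) = 1 + y
71*T(D(-4)) = 71*(1 + (5 + (-4)² + 3*(-4))) = 71*(1 + (5 + 16 - 12)) = 71*(1 + 9) = 71*10 = 710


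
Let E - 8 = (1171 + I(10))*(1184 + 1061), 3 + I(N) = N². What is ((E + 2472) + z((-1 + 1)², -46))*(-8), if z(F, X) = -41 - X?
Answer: -22793160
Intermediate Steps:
I(N) = -3 + N²
E = 2846668 (E = 8 + (1171 + (-3 + 10²))*(1184 + 1061) = 8 + (1171 + (-3 + 100))*2245 = 8 + (1171 + 97)*2245 = 8 + 1268*2245 = 8 + 2846660 = 2846668)
((E + 2472) + z((-1 + 1)², -46))*(-8) = ((2846668 + 2472) + (-41 - 1*(-46)))*(-8) = (2849140 + (-41 + 46))*(-8) = (2849140 + 5)*(-8) = 2849145*(-8) = -22793160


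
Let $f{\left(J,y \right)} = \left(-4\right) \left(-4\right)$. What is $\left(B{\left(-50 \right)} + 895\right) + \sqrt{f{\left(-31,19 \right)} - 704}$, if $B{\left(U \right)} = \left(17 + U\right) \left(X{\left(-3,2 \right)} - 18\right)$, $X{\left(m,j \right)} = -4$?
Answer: $1621 + 4 i \sqrt{43} \approx 1621.0 + 26.23 i$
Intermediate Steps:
$f{\left(J,y \right)} = 16$
$B{\left(U \right)} = -374 - 22 U$ ($B{\left(U \right)} = \left(17 + U\right) \left(-4 - 18\right) = \left(17 + U\right) \left(-22\right) = -374 - 22 U$)
$\left(B{\left(-50 \right)} + 895\right) + \sqrt{f{\left(-31,19 \right)} - 704} = \left(\left(-374 - -1100\right) + 895\right) + \sqrt{16 - 704} = \left(\left(-374 + 1100\right) + 895\right) + \sqrt{-688} = \left(726 + 895\right) + 4 i \sqrt{43} = 1621 + 4 i \sqrt{43}$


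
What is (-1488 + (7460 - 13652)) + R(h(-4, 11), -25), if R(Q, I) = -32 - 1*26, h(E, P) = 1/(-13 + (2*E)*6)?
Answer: -7738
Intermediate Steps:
h(E, P) = 1/(-13 + 12*E)
R(Q, I) = -58 (R(Q, I) = -32 - 26 = -58)
(-1488 + (7460 - 13652)) + R(h(-4, 11), -25) = (-1488 + (7460 - 13652)) - 58 = (-1488 - 6192) - 58 = -7680 - 58 = -7738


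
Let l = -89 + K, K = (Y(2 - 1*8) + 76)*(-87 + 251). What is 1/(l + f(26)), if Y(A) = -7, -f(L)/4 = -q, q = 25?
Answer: 1/11327 ≈ 8.8285e-5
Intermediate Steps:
f(L) = 100 (f(L) = -(-4)*25 = -4*(-25) = 100)
K = 11316 (K = (-7 + 76)*(-87 + 251) = 69*164 = 11316)
l = 11227 (l = -89 + 11316 = 11227)
1/(l + f(26)) = 1/(11227 + 100) = 1/11327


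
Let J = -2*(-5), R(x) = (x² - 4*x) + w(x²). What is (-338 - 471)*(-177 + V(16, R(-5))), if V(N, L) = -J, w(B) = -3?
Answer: 151283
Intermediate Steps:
R(x) = -3 + x² - 4*x (R(x) = (x² - 4*x) - 3 = -3 + x² - 4*x)
J = 10
V(N, L) = -10 (V(N, L) = -1*10 = -10)
(-338 - 471)*(-177 + V(16, R(-5))) = (-338 - 471)*(-177 - 10) = -809*(-187) = 151283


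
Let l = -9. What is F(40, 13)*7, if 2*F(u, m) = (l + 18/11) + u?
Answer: 2513/22 ≈ 114.23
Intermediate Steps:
F(u, m) = -81/22 + u/2 (F(u, m) = ((-9 + 18/11) + u)/2 = (-81/11 + u)/2 = -81/22 + u/2)
F(40, 13)*7 = (-81/22 + (½)*40)*7 = (-81/22 + 20)*7 = (359/22)*7 = 2513/22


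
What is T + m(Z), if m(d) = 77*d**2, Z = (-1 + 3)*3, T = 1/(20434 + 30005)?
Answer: 139816909/50439 ≈ 2772.0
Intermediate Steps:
T = 1/50439 ≈ 1.9826e-5
Z = 6 (Z = 2*3 = 6)
T + m(Z) = 1/50439 + 77*6**2 = 1/50439 + 77*36 = 1/50439 + 2772 = 139816909/50439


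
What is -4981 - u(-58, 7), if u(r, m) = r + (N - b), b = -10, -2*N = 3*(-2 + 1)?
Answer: -9869/2 ≈ -4934.5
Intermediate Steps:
N = 3/2 (N = -3*(-2 + 1)/2 = -3*(-1)/2 = -½*(-3) = 3/2 ≈ 1.5000)
u(r, m) = 23/2 + r (u(r, m) = r + (3/2 - 1*(-10)) = r + (3/2 + 10) = r + 23/2 = 23/2 + r)
-4981 - u(-58, 7) = -4981 - (23/2 - 58) = -4981 - 1*(-93/2) = -4981 + 93/2 = -9869/2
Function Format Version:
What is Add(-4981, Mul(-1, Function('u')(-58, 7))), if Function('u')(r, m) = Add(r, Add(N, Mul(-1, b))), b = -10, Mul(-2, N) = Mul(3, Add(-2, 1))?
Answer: Rational(-9869, 2) ≈ -4934.5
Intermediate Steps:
N = Rational(3, 2) (N = Mul(Rational(-1, 2), Mul(3, Add(-2, 1))) = Mul(Rational(-1, 2), Mul(3, -1)) = Mul(Rational(-1, 2), -3) = Rational(3, 2) ≈ 1.5000)
Function('u')(r, m) = Add(Rational(23, 2), r) (Function('u')(r, m) = Add(r, Add(Rational(3, 2), Mul(-1, -10))) = Add(r, Add(Rational(3, 2), 10)) = Add(r, Rational(23, 2)) = Add(Rational(23, 2), r))
Add(-4981, Mul(-1, Function('u')(-58, 7))) = Add(-4981, Mul(-1, Add(Rational(23, 2), -58))) = Add(-4981, Mul(-1, Rational(-93, 2))) = Add(-4981, Rational(93, 2)) = Rational(-9869, 2)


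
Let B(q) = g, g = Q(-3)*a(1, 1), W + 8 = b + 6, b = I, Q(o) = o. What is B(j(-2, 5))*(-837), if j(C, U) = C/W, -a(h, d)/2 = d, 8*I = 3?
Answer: -5022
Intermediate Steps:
I = 3/8 (I = (1/8)*3 = 3/8 ≈ 0.37500)
b = 3/8 ≈ 0.37500
a(h, d) = -2*d
W = -13/8 (W = -8 + (3/8 + 6) = -8 + 51/8 = -13/8 ≈ -1.6250)
g = 6 (g = -(-6) = -3*(-2) = 6)
j(C, U) = -8*C/13 (j(C, U) = C/(-13/8) = C*(-8/13) = -8*C/13)
B(q) = 6
B(j(-2, 5))*(-837) = 6*(-837) = -5022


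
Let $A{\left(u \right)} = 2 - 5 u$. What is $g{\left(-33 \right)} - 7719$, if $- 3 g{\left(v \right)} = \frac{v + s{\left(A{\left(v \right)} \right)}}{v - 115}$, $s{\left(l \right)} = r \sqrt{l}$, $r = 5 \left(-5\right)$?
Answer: $- \frac{1142423}{148} - \frac{25 \sqrt{167}}{444} \approx -7719.8$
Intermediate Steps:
$r = -25$
$s{\left(l \right)} = - 25 \sqrt{l}$
$g{\left(v \right)} = - \frac{v - 25 \sqrt{2 - 5 v}}{3 \left(-115 + v\right)}$ ($g{\left(v \right)} = - \frac{\left(v - 25 \sqrt{2 - 5 v}\right) \frac{1}{v - 115}}{3} = - \frac{\left(v - 25 \sqrt{2 - 5 v}\right) \frac{1}{-115 + v}}{3} = - \frac{\frac{1}{-115 + v} \left(v - 25 \sqrt{2 - 5 v}\right)}{3} = - \frac{v - 25 \sqrt{2 - 5 v}}{3 \left(-115 + v\right)}$)
$g{\left(-33 \right)} - 7719 = \frac{\left(-1\right) \left(-33\right) + 25 \sqrt{2 - -165}}{3 \left(-115 - 33\right)} - 7719 = \frac{33 + 25 \sqrt{2 + 165}}{3 \left(-148\right)} - 7719 = \frac{1}{3} \left(- \frac{1}{148}\right) \left(33 + 25 \sqrt{167}\right) - 7719 = \left(- \frac{11}{148} - \frac{25 \sqrt{167}}{444}\right) - 7719 = - \frac{1142423}{148} - \frac{25 \sqrt{167}}{444}$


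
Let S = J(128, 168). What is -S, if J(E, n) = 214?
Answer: -214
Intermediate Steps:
S = 214
-S = -1*214 = -214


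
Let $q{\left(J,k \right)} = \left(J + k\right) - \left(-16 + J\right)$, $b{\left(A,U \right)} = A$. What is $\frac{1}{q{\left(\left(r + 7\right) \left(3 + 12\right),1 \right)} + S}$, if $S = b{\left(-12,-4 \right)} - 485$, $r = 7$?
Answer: $- \frac{1}{480} \approx -0.0020833$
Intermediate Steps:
$q{\left(J,k \right)} = 16 + k$
$S = -497$ ($S = -12 - 485 = -497$)
$\frac{1}{q{\left(\left(r + 7\right) \left(3 + 12\right),1 \right)} + S} = \frac{1}{\left(16 + 1\right) - 497} = \frac{1}{17 - 497} = \frac{1}{-480} = - \frac{1}{480}$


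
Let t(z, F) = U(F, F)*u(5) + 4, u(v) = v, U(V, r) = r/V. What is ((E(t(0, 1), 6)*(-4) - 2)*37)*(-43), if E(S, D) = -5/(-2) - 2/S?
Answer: 159100/9 ≈ 17678.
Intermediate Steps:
t(z, F) = 9 (t(z, F) = (F/F)*5 + 4 = 1*5 + 4 = 5 + 4 = 9)
E(S, D) = 5/2 - 2/S (E(S, D) = -5*(-½) - 2/S = 5/2 - 2/S)
((E(t(0, 1), 6)*(-4) - 2)*37)*(-43) = (((5/2 - 2/9)*(-4) - 2)*37)*(-43) = (((41/18)*(-4) - 2)*37)*(-43) = ((-82/9 - 2)*37)*(-43) = -100/9*37*(-43) = -3700/9*(-43) = 159100/9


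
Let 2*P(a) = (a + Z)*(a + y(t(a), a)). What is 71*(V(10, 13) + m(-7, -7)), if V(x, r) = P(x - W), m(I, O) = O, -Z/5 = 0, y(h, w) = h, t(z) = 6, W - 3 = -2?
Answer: 8591/2 ≈ 4295.5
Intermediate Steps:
W = 1 (W = 3 - 2 = 1)
Z = 0 (Z = -5*0 = 0)
P(a) = a*(6 + a)/2 (P(a) = ((a + 0)*(a + 6))/2 = (a*(6 + a))/2 = a*(6 + a)/2)
V(x, r) = (-1 + x)*(5 + x)/2 (V(x, r) = (x - 1*1)*(6 + (x - 1*1))/2 = (x - 1)*(6 + (x - 1))/2 = (-1 + x)*(6 + (-1 + x))/2 = (-1 + x)*(5 + x)/2)
71*(V(10, 13) + m(-7, -7)) = 71*((-5/2 + (½)*10² + 2*10) - 7) = 71*((-5/2 + (½)*100 + 20) - 7) = 71*((-5/2 + 50 + 20) - 7) = 71*(135/2 - 7) = 71*(121/2) = 8591/2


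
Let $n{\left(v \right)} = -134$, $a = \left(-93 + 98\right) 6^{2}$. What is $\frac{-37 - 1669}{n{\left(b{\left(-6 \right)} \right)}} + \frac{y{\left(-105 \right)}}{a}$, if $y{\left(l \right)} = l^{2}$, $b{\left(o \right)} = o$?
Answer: $\frac{19827}{268} \approx 73.981$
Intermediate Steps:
$a = 180$ ($a = 5 \cdot 36 = 180$)
$\frac{-37 - 1669}{n{\left(b{\left(-6 \right)} \right)}} + \frac{y{\left(-105 \right)}}{a} = \frac{-37 - 1669}{-134} + \frac{\left(-105\right)^{2}}{180} = \left(-1706\right) \left(- \frac{1}{134}\right) + 11025 \cdot \frac{1}{180} = \frac{853}{67} + \frac{245}{4} = \frac{19827}{268}$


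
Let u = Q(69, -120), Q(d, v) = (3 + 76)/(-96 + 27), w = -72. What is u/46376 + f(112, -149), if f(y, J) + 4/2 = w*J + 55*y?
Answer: 54034254305/3199944 ≈ 16886.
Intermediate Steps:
Q(d, v) = -79/69 (Q(d, v) = 79/(-69) = 79*(-1/69) = -79/69)
u = -79/69 ≈ -1.1449
f(y, J) = -2 - 72*J + 55*y (f(y, J) = -2 + (-72*J + 55*y) = -2 - 72*J + 55*y)
u/46376 + f(112, -149) = -79/69/46376 + (-2 - 72*(-149) + 55*112) = -79/69*1/46376 + (-2 + 10728 + 6160) = -79/3199944 + 16886 = 54034254305/3199944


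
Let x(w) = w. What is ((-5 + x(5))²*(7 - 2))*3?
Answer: 0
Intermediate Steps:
((-5 + x(5))²*(7 - 2))*3 = ((-5 + 5)²*(7 - 2))*3 = (0²*5)*3 = (0*5)*3 = 0*3 = 0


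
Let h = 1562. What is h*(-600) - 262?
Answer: -937462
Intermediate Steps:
h*(-600) - 262 = 1562*(-600) - 262 = -937200 - 262 = -937462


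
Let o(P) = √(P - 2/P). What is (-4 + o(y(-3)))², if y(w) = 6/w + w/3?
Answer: (12 - I*√21)²/9 ≈ 13.667 - 12.22*I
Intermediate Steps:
y(w) = 6/w + w/3 (y(w) = 6/w + w*(⅓) = 6/w + w/3)
(-4 + o(y(-3)))² = (-4 + √((6/(-3) + (⅓)*(-3)) - 2/(6/(-3) + (⅓)*(-3))))² = (-4 + √((6*(-⅓) - 1) - 2/(6*(-⅓) - 1)))² = (-4 + √((-2 - 1) - 2/(-2 - 1)))² = (-4 + √(-3 - 2/(-3)))² = (-4 + √(-3 - 2*(-⅓)))² = (-4 + √(-3 + ⅔))² = (-4 + √(-7/3))² = (-4 + I*√21/3)²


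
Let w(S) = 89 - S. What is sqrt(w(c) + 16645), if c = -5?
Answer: sqrt(16739) ≈ 129.38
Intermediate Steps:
sqrt(w(c) + 16645) = sqrt((89 - 1*(-5)) + 16645) = sqrt((89 + 5) + 16645) = sqrt(94 + 16645) = sqrt(16739)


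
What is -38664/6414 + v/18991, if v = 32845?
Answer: -87266699/20301379 ≈ -4.2986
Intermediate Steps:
-38664/6414 + v/18991 = -38664/6414 + 32845/18991 = -38664*1/6414 + 32845*(1/18991) = -6444/1069 + 32845/18991 = -87266699/20301379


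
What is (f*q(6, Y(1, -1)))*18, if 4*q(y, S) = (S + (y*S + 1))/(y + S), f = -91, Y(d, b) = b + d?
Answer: -273/4 ≈ -68.250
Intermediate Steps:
q(y, S) = (1 + S + S*y)/(4*(S + y)) (q(y, S) = ((S + (y*S + 1))/(y + S))/4 = ((S + (S*y + 1))/(S + y))/4 = ((S + (1 + S*y))/(S + y))/4 = ((1 + S + S*y)/(S + y))/4 = (1 + S + S*y)/(4*(S + y)))
(f*q(6, Y(1, -1)))*18 = -91*(1 + (-1 + 1) + (-1 + 1)*6)/(4*((-1 + 1) + 6))*18 = -91*(1 + 0 + 0*6)/(4*(0 + 6))*18 = -91*(1 + 0 + 0)/(4*6)*18 = -91/(4*6)*18 = -91*1/24*18 = -91/24*18 = -273/4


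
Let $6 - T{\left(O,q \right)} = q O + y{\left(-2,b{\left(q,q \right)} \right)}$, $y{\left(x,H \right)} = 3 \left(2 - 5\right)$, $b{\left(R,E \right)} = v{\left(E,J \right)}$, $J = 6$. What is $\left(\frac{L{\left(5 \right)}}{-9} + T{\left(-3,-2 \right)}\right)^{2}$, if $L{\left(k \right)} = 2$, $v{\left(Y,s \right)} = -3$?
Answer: $\frac{6241}{81} \approx 77.049$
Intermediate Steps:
$b{\left(R,E \right)} = -3$
$y{\left(x,H \right)} = -9$ ($y{\left(x,H \right)} = 3 \left(-3\right) = -9$)
$T{\left(O,q \right)} = 15 - O q$ ($T{\left(O,q \right)} = 6 - \left(q O - 9\right) = 6 - \left(O q - 9\right) = 6 - \left(-9 + O q\right) = 15 - O q$)
$\left(\frac{L{\left(5 \right)}}{-9} + T{\left(-3,-2 \right)}\right)^{2} = \left(\frac{2}{-9} + \left(15 - \left(-3\right) \left(-2\right)\right)\right)^{2} = \left(2 \left(- \frac{1}{9}\right) + \left(15 - 6\right)\right)^{2} = \left(- \frac{2}{9} + 9\right)^{2} = \left(\frac{79}{9}\right)^{2} = \frac{6241}{81}$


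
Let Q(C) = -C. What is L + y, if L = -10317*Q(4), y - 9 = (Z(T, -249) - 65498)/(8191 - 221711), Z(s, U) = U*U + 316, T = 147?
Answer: 8813468221/213520 ≈ 41277.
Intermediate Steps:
Z(s, U) = 316 + U² (Z(s, U) = U² + 316 = 316 + U²)
y = 1924861/213520 (y = 9 + ((316 + (-249)²) - 65498)/(8191 - 221711) = 9 + ((316 + 62001) - 65498)/(-213520) = 9 + (62317 - 65498)*(-1/213520) = 9 - 3181*(-1/213520) = 9 + 3181/213520 = 1924861/213520 ≈ 9.0149)
L = 41268 (L = -(-10317)*4 = -10317*(-4) = 41268)
L + y = 41268 + 1924861/213520 = 8813468221/213520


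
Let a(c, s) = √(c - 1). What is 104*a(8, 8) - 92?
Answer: -92 + 104*√7 ≈ 183.16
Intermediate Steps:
a(c, s) = √(-1 + c)
104*a(8, 8) - 92 = 104*√(-1 + 8) - 92 = 104*√7 - 92 = -92 + 104*√7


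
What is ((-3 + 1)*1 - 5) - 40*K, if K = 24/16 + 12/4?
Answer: -187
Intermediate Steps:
K = 9/2 (K = 24*(1/16) + 12*(1/4) = 3/2 + 3 = 9/2 ≈ 4.5000)
((-3 + 1)*1 - 5) - 40*K = ((-3 + 1)*1 - 5) - 40*9/2 = (-2*1 - 5) - 180 = (-2 - 5) - 180 = -7 - 180 = -187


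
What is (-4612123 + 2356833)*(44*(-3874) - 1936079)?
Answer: 4750847320150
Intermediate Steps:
(-4612123 + 2356833)*(44*(-3874) - 1936079) = -2255290*(-170456 - 1936079) = -2255290*(-2106535) = 4750847320150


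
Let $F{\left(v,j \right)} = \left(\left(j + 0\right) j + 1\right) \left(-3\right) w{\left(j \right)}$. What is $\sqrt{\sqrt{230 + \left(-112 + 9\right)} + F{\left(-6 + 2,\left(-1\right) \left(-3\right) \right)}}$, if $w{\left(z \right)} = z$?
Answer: $\sqrt{-90 + \sqrt{127}} \approx 8.873 i$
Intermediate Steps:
$F{\left(v,j \right)} = j \left(-3 - 3 j^{2}\right)$ ($F{\left(v,j \right)} = \left(\left(j + 0\right) j + 1\right) \left(-3\right) j = \left(j j + 1\right) \left(-3\right) j = \left(j^{2} + 1\right) \left(-3\right) j = \left(1 + j^{2}\right) \left(-3\right) j = \left(-3 - 3 j^{2}\right) j = j \left(-3 - 3 j^{2}\right)$)
$\sqrt{\sqrt{230 + \left(-112 + 9\right)} + F{\left(-6 + 2,\left(-1\right) \left(-3\right) \right)}} = \sqrt{\sqrt{230 + \left(-112 + 9\right)} - 3 \left(\left(-1\right) \left(-3\right)\right) \left(1 + \left(\left(-1\right) \left(-3\right)\right)^{2}\right)} = \sqrt{\sqrt{230 - 103} - 9 \left(1 + 3^{2}\right)} = \sqrt{\sqrt{127} - 9 \left(1 + 9\right)} = \sqrt{\sqrt{127} - 9 \cdot 10} = \sqrt{\sqrt{127} - 90} = \sqrt{-90 + \sqrt{127}}$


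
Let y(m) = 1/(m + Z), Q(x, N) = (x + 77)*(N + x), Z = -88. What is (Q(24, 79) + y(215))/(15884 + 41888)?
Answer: 660591/3668522 ≈ 0.18007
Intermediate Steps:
Q(x, N) = (77 + x)*(N + x)
y(m) = 1/(-88 + m) (y(m) = 1/(m - 88) = 1/(-88 + m))
(Q(24, 79) + y(215))/(15884 + 41888) = ((24**2 + 77*79 + 77*24 + 79*24) + 1/(-88 + 215))/(15884 + 41888) = ((576 + 6083 + 1848 + 1896) + 1/127)/57772 = (10403 + 1/127)*(1/57772) = (1321182/127)*(1/57772) = 660591/3668522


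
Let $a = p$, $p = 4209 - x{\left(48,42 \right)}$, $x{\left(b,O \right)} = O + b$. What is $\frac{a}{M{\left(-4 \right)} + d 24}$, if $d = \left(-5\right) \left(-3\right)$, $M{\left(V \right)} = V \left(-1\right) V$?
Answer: $\frac{4119}{344} \approx 11.974$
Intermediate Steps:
$M{\left(V \right)} = - V^{2}$ ($M{\left(V \right)} = - V V = - V^{2}$)
$d = 15$
$p = 4119$ ($p = 4209 - \left(42 + 48\right) = 4209 - 90 = 4119$)
$a = 4119$
$\frac{a}{M{\left(-4 \right)} + d 24} = \frac{4119}{- \left(-4\right)^{2} + 15 \cdot 24} = \frac{4119}{\left(-1\right) 16 + 360} = \frac{4119}{-16 + 360} = \frac{4119}{344}$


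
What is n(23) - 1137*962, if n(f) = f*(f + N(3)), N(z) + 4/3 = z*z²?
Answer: -3278024/3 ≈ -1.0927e+6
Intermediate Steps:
N(z) = -4/3 + z³ (N(z) = -4/3 + z*z² = -4/3 + z³)
n(f) = f*(77/3 + f) (n(f) = f*(f + (-4/3 + 3³)) = f*(f + (-4/3 + 27)) = f*(f + 77/3) = f*(77/3 + f))
n(23) - 1137*962 = (⅓)*23*(77 + 3*23) - 1137*962 = (⅓)*23*(77 + 69) - 1093794 = (⅓)*23*146 - 1093794 = 3358/3 - 1093794 = -3278024/3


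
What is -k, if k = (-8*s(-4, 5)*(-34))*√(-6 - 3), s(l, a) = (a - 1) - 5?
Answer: 816*I ≈ 816.0*I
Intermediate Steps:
s(l, a) = -6 + a (s(l, a) = (-1 + a) - 5 = -6 + a)
k = -816*I (k = (-8*(-6 + 5)*(-34))*√(-6 - 3) = (-8*(-1)*(-34))*√(-9) = (8*(-34))*(3*I) = -816*I ≈ -816.0*I)
-k = -(-816)*I = 816*I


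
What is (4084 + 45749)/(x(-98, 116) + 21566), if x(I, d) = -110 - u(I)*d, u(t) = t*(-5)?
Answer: -49833/35384 ≈ -1.4083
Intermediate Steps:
u(t) = -5*t
x(I, d) = -110 + 5*I*d (x(I, d) = -110 - (-5*I)*d = -110 - (-5)*I*d = -110 + 5*I*d)
(4084 + 45749)/(x(-98, 116) + 21566) = (4084 + 45749)/((-110 + 5*(-98)*116) + 21566) = 49833/((-110 - 56840) + 21566) = 49833/(-56950 + 21566) = 49833/(-35384) = 49833*(-1/35384) = -49833/35384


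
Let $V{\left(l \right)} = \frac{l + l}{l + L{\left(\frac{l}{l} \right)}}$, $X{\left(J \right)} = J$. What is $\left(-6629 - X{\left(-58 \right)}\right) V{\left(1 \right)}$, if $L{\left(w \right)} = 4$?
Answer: $- \frac{13142}{5} \approx -2628.4$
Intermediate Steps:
$V{\left(l \right)} = \frac{2 l}{4 + l}$ ($V{\left(l \right)} = \frac{l + l}{l + 4} = \frac{2 l}{4 + l}$)
$\left(-6629 - X{\left(-58 \right)}\right) V{\left(1 \right)} = \left(-6629 - -58\right) 2 \cdot 1 \frac{1}{4 + 1} = \left(-6629 + 58\right) 2 \cdot 1 \cdot \frac{1}{5} = - 6571 \cdot 2 \cdot 1 \cdot \frac{1}{5} = \left(-6571\right) \frac{2}{5} = - \frac{13142}{5}$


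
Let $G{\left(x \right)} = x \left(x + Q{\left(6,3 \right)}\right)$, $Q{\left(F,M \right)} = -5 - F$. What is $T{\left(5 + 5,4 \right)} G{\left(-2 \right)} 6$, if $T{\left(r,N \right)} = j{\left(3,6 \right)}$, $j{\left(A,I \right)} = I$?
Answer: $936$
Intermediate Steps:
$T{\left(r,N \right)} = 6$
$G{\left(x \right)} = x \left(-11 + x\right)$ ($G{\left(x \right)} = x \left(x - 11\right) = x \left(-11 + x\right)$)
$T{\left(5 + 5,4 \right)} G{\left(-2 \right)} 6 = 6 \left(- 2 \left(-11 - 2\right)\right) 6 = 6 \left(\left(-2\right) \left(-13\right)\right) 6 = 6 \cdot 26 \cdot 6 = 156 \cdot 6 = 936$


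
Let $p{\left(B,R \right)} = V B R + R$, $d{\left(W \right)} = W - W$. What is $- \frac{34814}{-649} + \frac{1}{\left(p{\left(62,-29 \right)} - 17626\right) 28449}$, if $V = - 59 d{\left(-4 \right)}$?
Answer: $\frac{1589629694971}{29633758605} \approx 53.643$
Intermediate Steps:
$d{\left(W \right)} = 0$
$V = 0$ ($V = \left(-59\right) 0 = 0$)
$p{\left(B,R \right)} = R$ ($p{\left(B,R \right)} = 0 B R + R = 0 R + R = 0 + R = R$)
$- \frac{34814}{-649} + \frac{1}{\left(p{\left(62,-29 \right)} - 17626\right) 28449} = - \frac{34814}{-649} + \frac{1}{\left(-29 - 17626\right) 28449} = \left(-34814\right) \left(- \frac{1}{649}\right) + \frac{1}{-17655} \cdot \frac{1}{28449} = \frac{34814}{649} - \frac{1}{502267095} = \frac{1589629694971}{29633758605}$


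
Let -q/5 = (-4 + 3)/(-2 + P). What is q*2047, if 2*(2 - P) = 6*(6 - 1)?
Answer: -2047/3 ≈ -682.33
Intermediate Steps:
P = -13 (P = 2 - 3*(6 - 1) = 2 - 3*5 = 2 - ½*30 = 2 - 15 = -13)
q = -⅓ (q = -5*(-4 + 3)/(-2 - 13) = -(-5)/(-15) = -(-5)*(-1)/15 = -5*1/15 = -⅓ ≈ -0.33333)
q*2047 = -⅓*2047 = -2047/3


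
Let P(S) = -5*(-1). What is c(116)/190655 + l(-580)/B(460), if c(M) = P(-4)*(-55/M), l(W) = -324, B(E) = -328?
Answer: 179137183/181351036 ≈ 0.98779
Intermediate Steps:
P(S) = 5
c(M) = -275/M (c(M) = 5*(-55/M) = -275/M)
c(116)/190655 + l(-580)/B(460) = -275/116/190655 - 324/(-328) = -275*1/116*(1/190655) - 324*(-1/328) = -275/116*1/190655 + 81/82 = -55/4423196 + 81/82 = 179137183/181351036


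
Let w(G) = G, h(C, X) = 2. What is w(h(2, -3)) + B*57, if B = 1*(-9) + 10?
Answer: 59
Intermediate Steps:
B = 1 (B = -9 + 10 = 1)
w(h(2, -3)) + B*57 = 2 + 1*57 = 2 + 57 = 59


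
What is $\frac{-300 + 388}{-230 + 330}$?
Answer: $\frac{22}{25} \approx 0.88$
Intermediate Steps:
$\frac{-300 + 388}{-230 + 330} = \frac{88}{100} = 88 \cdot \frac{1}{100} = \frac{22}{25}$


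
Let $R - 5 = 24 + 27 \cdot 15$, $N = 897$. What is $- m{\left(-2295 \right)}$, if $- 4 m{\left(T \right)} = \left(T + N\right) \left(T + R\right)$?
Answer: $\frac{1300839}{2} \approx 6.5042 \cdot 10^{5}$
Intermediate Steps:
$R = 434$ ($R = 5 + \left(24 + 27 \cdot 15\right) = 5 + \left(24 + 405\right) = 5 + 429 = 434$)
$m{\left(T \right)} = - \frac{\left(434 + T\right) \left(897 + T\right)}{4}$ ($m{\left(T \right)} = - \frac{\left(T + 897\right) \left(T + 434\right)}{4} = - \frac{\left(897 + T\right) \left(434 + T\right)}{4} = - \frac{\left(434 + T\right) \left(897 + T\right)}{4}$)
$- m{\left(-2295 \right)} = - (- \frac{194649}{2} - - \frac{3054645}{4} - \frac{\left(-2295\right)^{2}}{4}) = - (- \frac{194649}{2} + \frac{3054645}{4} - \frac{5267025}{4}) = \left(-1\right) \left(- \frac{1300839}{2}\right) = \frac{1300839}{2}$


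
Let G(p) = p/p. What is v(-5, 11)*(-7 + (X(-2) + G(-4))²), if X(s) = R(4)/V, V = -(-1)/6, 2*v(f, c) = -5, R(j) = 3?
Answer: -885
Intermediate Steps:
v(f, c) = -5/2 (v(f, c) = (½)*(-5) = -5/2)
V = ⅙ (V = -(-1)/6 = -1*(-⅙) = ⅙ ≈ 0.16667)
X(s) = 18 (X(s) = 3/(⅙) = 3*6 = 18)
G(p) = 1
v(-5, 11)*(-7 + (X(-2) + G(-4))²) = -5*(-7 + (18 + 1)²)/2 = -5*(-7 + 19²)/2 = -5*(-7 + 361)/2 = -5/2*354 = -885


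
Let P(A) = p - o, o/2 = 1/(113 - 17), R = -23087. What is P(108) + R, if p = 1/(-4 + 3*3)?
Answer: -5540837/240 ≈ -23087.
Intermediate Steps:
o = 1/48 (o = 2/(113 - 17) = 2/96 = 2*(1/96) = 1/48 ≈ 0.020833)
p = ⅕ (p = 1/(-4 + 9) = 1/5 = ⅕ ≈ 0.20000)
P(A) = 43/240 (P(A) = ⅕ - 1*1/48 = ⅕ - 1/48 = 43/240)
P(108) + R = 43/240 - 23087 = -5540837/240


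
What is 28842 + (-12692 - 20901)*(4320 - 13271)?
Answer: 300719785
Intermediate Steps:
28842 + (-12692 - 20901)*(4320 - 13271) = 28842 - 33593*(-8951) = 28842 + 300690943 = 300719785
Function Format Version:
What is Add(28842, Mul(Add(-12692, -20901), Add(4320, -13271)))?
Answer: 300719785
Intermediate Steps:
Add(28842, Mul(Add(-12692, -20901), Add(4320, -13271))) = Add(28842, Mul(-33593, -8951)) = Add(28842, 300690943) = 300719785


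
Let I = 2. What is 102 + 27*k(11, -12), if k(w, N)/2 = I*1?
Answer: 210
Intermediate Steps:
k(w, N) = 4 (k(w, N) = 2*(2*1) = 2*2 = 4)
102 + 27*k(11, -12) = 102 + 27*4 = 102 + 108 = 210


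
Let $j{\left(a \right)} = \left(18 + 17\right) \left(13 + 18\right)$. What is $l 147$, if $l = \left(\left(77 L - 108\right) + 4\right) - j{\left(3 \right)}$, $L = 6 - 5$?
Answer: $-163464$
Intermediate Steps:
$L = 1$ ($L = 6 - 5 = 1$)
$j{\left(a \right)} = 1085$ ($j{\left(a \right)} = 35 \cdot 31 = 1085$)
$l = -1112$ ($l = \left(\left(77 \cdot 1 - 108\right) + 4\right) - 1085 = \left(\left(77 - 108\right) + 4\right) - 1085 = \left(-31 + 4\right) - 1085 = -27 - 1085 = -1112$)
$l 147 = \left(-1112\right) 147 = -163464$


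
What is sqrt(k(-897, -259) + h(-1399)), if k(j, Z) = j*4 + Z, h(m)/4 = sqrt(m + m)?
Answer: sqrt(-3847 + 4*I*sqrt(2798)) ≈ 1.705 + 62.048*I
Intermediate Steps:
h(m) = 4*sqrt(2)*sqrt(m) (h(m) = 4*sqrt(m + m) = 4*sqrt(2*m) = 4*(sqrt(2)*sqrt(m)) = 4*sqrt(2)*sqrt(m))
k(j, Z) = Z + 4*j (k(j, Z) = 4*j + Z = Z + 4*j)
sqrt(k(-897, -259) + h(-1399)) = sqrt((-259 + 4*(-897)) + 4*sqrt(2)*sqrt(-1399)) = sqrt((-259 - 3588) + 4*sqrt(2)*(I*sqrt(1399))) = sqrt(-3847 + 4*I*sqrt(2798))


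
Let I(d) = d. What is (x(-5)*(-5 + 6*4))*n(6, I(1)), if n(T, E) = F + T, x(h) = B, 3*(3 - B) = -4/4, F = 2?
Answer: 1520/3 ≈ 506.67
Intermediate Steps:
B = 10/3 (B = 3 - (-4)/(3*4) = 3 - ⅓*(-1) = 3 + ⅓ = 10/3 ≈ 3.3333)
x(h) = 10/3
n(T, E) = 2 + T
(x(-5)*(-5 + 6*4))*n(6, I(1)) = (10*(-5 + 6*4)/3)*(2 + 6) = (10*(-5 + 24)/3)*8 = ((10/3)*19)*8 = (190/3)*8 = 1520/3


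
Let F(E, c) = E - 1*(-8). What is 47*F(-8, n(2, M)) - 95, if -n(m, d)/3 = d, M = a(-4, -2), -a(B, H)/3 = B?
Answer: -95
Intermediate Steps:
a(B, H) = -3*B
M = 12 (M = -3*(-4) = 12)
n(m, d) = -3*d
F(E, c) = 8 + E (F(E, c) = E + 8 = 8 + E)
47*F(-8, n(2, M)) - 95 = 47*(8 - 8) - 95 = 47*0 - 95 = 0 - 95 = -95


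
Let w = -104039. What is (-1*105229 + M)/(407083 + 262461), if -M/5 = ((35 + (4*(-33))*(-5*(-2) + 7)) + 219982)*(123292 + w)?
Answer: -10482011537/334772 ≈ -31311.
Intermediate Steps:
M = -20963917845 (M = -5*((35 + (4*(-33))*(-5*(-2) + 7)) + 219982)*(123292 - 104039) = -5*((35 - 132*(10 + 7)) + 219982)*19253 = -5*((35 - 132*17) + 219982)*19253 = -5*((35 - 2244) + 219982)*19253 = -5*(-2209 + 219982)*19253 = -1088865*19253 = -5*4192783569 = -20963917845)
(-1*105229 + M)/(407083 + 262461) = (-1*105229 - 20963917845)/(407083 + 262461) = (-105229 - 20963917845)/669544 = -20964023074*1/669544 = -10482011537/334772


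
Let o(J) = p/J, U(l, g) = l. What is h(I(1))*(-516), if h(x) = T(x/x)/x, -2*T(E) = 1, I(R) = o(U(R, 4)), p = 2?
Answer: 129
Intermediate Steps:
o(J) = 2/J
I(R) = 2/R
T(E) = -1/2 (T(E) = -1/2*1 = -1/2)
h(x) = -1/(2*x)
h(I(1))*(-516) = -1/(2*(2/1))*(-516) = -1/(2*(2*1))*(-516) = -1/2/2*(-516) = -1/2*1/2*(-516) = -1/4*(-516) = 129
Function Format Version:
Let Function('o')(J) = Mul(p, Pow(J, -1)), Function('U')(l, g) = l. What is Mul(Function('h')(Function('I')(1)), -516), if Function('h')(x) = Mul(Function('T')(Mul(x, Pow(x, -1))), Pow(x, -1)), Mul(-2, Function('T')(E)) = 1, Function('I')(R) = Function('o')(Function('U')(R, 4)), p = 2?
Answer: 129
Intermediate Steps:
Function('o')(J) = Mul(2, Pow(J, -1))
Function('I')(R) = Mul(2, Pow(R, -1))
Function('T')(E) = Rational(-1, 2) (Function('T')(E) = Mul(Rational(-1, 2), 1) = Rational(-1, 2))
Function('h')(x) = Mul(Rational(-1, 2), Pow(x, -1))
Mul(Function('h')(Function('I')(1)), -516) = Mul(Mul(Rational(-1, 2), Pow(Mul(2, Pow(1, -1)), -1)), -516) = Mul(Mul(Rational(-1, 2), Pow(Mul(2, 1), -1)), -516) = Mul(Mul(Rational(-1, 2), Pow(2, -1)), -516) = Mul(Mul(Rational(-1, 2), Rational(1, 2)), -516) = Mul(Rational(-1, 4), -516) = 129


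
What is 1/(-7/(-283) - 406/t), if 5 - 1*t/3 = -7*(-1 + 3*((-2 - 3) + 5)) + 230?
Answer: 3396/2065 ≈ 1.6446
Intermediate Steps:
t = -696 (t = 15 - 3*(-7*(-1 + 3*((-2 - 3) + 5)) + 230) = 15 - 3*(-7*(-1 + 3*(-5 + 5)) + 230) = 15 - 3*(-7*(-1 + 3*0) + 230) = 15 - 3*(-7*(-1 + 0) + 230) = 15 - 3*(-7*(-1) + 230) = 15 - 3*(7 + 230) = 15 - 3*237 = 15 - 711 = -696)
1/(-7/(-283) - 406/t) = 1/(-7/(-283) - 406/(-696)) = 1/(-7*(-1/283) - 406*(-1/696)) = 1/(7/283 + 7/12) = 1/(2065/3396) = 3396/2065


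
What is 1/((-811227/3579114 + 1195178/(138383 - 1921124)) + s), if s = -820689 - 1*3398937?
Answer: -2126877757158/8974630590887564741 ≈ -2.3699e-7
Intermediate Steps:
s = -4219626 (s = -820689 - 3398937 = -4219626)
1/((-811227/3579114 + 1195178/(138383 - 1921124)) + s) = 1/((-811227/3579114 + 1195178/(138383 - 1921124)) - 4219626) = 1/((-811227*1/3579114 + 1195178/(-1782741)) - 4219626) = 1/((-270409/1193038 + 1195178*(-1/1782741)) - 4219626) = 1/((-270409/1193038 - 1195178/1782741) - 4219626) = 1/(-1907961981833/2126877757158 - 4219626) = 1/(-8974630590887564741/2126877757158) = -2126877757158/8974630590887564741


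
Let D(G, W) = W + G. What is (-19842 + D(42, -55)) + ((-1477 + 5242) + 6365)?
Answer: -9725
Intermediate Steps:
D(G, W) = G + W
(-19842 + D(42, -55)) + ((-1477 + 5242) + 6365) = (-19842 + (42 - 55)) + ((-1477 + 5242) + 6365) = (-19842 - 13) + (3765 + 6365) = -19855 + 10130 = -9725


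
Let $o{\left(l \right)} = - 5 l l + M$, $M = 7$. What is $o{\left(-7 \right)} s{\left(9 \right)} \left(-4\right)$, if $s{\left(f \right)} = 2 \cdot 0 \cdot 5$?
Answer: $0$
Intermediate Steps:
$s{\left(f \right)} = 0$ ($s{\left(f \right)} = 0 \cdot 5 = 0$)
$o{\left(l \right)} = 7 - 5 l^{2}$ ($o{\left(l \right)} = - 5 l l + 7 = - 5 l^{2} + 7 = 7 - 5 l^{2}$)
$o{\left(-7 \right)} s{\left(9 \right)} \left(-4\right) = \left(7 - 5 \left(-7\right)^{2}\right) 0 \left(-4\right) = \left(7 - 245\right) 0 \left(-4\right) = \left(-238\right) 0 \left(-4\right) = 0 \left(-4\right) = 0$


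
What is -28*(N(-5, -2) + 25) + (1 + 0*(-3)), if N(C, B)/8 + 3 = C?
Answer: 1093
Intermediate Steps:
N(C, B) = -24 + 8*C
-28*(N(-5, -2) + 25) + (1 + 0*(-3)) = -28*((-24 + 8*(-5)) + 25) + (1 + 0*(-3)) = -28*((-24 - 40) + 25) + (1 + 0) = -28*(-64 + 25) + 1 = -28*(-39) + 1 = 1092 + 1 = 1093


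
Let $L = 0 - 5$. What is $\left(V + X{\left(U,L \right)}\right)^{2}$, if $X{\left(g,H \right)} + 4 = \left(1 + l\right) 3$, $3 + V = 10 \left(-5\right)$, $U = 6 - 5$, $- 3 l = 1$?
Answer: $3025$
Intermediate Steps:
$l = - \frac{1}{3}$ ($l = \left(- \frac{1}{3}\right) 1 = - \frac{1}{3} \approx -0.33333$)
$U = 1$
$V = -53$ ($V = -3 + 10 \left(-5\right) = -3 - 50 = -53$)
$L = -5$
$X{\left(g,H \right)} = -2$ ($X{\left(g,H \right)} = -4 + \left(1 - \frac{1}{3}\right) 3 = -4 + \frac{2}{3} \cdot 3 = -4 + 2 = -2$)
$\left(V + X{\left(U,L \right)}\right)^{2} = \left(-53 - 2\right)^{2} = \left(-55\right)^{2} = 3025$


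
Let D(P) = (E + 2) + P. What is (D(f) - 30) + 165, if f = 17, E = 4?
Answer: 158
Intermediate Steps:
D(P) = 6 + P (D(P) = (4 + 2) + P = 6 + P)
(D(f) - 30) + 165 = ((6 + 17) - 30) + 165 = (23 - 30) + 165 = -7 + 165 = 158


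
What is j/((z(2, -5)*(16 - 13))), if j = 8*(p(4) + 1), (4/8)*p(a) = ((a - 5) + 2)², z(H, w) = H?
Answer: 4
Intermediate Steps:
p(a) = 2*(-3 + a)² (p(a) = 2*((a - 5) + 2)² = 2*((-5 + a) + 2)² = 2*(-3 + a)²)
j = 24 (j = 8*(2*(-3 + 4)² + 1) = 8*(2*1² + 1) = 8*(2*1 + 1) = 8*(2 + 1) = 8*3 = 24)
j/((z(2, -5)*(16 - 13))) = 24/((2*(16 - 13))) = 24/((2*3)) = 24/6 = 24*(⅙) = 4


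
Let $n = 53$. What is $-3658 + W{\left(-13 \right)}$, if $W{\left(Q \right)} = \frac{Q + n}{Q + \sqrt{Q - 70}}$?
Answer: $- \frac{230584}{63} - \frac{10 i \sqrt{83}}{63} \approx -3660.1 - 1.4461 i$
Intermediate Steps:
$W{\left(Q \right)} = \frac{53 + Q}{Q + \sqrt{-70 + Q}}$ ($W{\left(Q \right)} = \frac{Q + 53}{Q + \sqrt{Q - 70}} = \frac{53 + Q}{Q + \sqrt{-70 + Q}}$)
$-3658 + W{\left(-13 \right)} = -3658 + \frac{53 - 13}{-13 + \sqrt{-70 - 13}} = -3658 + \frac{1}{-13 + \sqrt{-83}} \cdot 40 = -3658 + \frac{1}{-13 + i \sqrt{83}} \cdot 40 = -3658 + \frac{40}{-13 + i \sqrt{83}}$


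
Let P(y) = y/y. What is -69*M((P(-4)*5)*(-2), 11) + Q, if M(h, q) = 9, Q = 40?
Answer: -581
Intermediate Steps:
P(y) = 1
-69*M((P(-4)*5)*(-2), 11) + Q = -69*9 + 40 = -621 + 40 = -581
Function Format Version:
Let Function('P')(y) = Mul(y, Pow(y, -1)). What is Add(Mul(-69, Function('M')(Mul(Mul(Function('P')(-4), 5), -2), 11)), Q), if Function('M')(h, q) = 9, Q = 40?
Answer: -581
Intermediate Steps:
Function('P')(y) = 1
Add(Mul(-69, Function('M')(Mul(Mul(Function('P')(-4), 5), -2), 11)), Q) = Add(Mul(-69, 9), 40) = Add(-621, 40) = -581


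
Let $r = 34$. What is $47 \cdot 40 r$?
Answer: $63920$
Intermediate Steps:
$47 \cdot 40 r = 47 \cdot 40 \cdot 34 = 1880 \cdot 34 = 63920$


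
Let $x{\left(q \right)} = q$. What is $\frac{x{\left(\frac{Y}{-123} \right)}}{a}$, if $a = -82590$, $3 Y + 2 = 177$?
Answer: $\frac{35}{6095142} \approx 5.7423 \cdot 10^{-6}$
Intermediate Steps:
$Y = \frac{175}{3}$ ($Y = - \frac{2}{3} + \frac{1}{3} \cdot 177 = - \frac{2}{3} + 59 = \frac{175}{3} \approx 58.333$)
$\frac{x{\left(\frac{Y}{-123} \right)}}{a} = \frac{\frac{175}{3} \frac{1}{-123}}{-82590} = \frac{175}{3} \left(- \frac{1}{123}\right) \left(- \frac{1}{82590}\right) = \left(- \frac{175}{369}\right) \left(- \frac{1}{82590}\right) = \frac{35}{6095142}$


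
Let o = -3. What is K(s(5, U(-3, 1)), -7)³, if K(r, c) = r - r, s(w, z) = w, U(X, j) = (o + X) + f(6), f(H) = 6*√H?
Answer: 0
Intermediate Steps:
U(X, j) = -3 + X + 6*√6 (U(X, j) = (-3 + X) + 6*√6 = -3 + X + 6*√6)
K(r, c) = 0
K(s(5, U(-3, 1)), -7)³ = 0³ = 0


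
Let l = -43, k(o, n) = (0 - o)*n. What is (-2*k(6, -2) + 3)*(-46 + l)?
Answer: 1869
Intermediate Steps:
k(o, n) = -n*o (k(o, n) = (-o)*n = -n*o)
(-2*k(6, -2) + 3)*(-46 + l) = (-(-2)*(-2)*6 + 3)*(-46 - 43) = (-2*12 + 3)*(-89) = (-24 + 3)*(-89) = -21*(-89) = 1869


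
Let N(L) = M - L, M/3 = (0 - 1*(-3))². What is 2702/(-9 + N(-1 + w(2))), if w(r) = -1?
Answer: 1351/10 ≈ 135.10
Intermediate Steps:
M = 27 (M = 3*(0 - 1*(-3))² = 3*(0 + 3)² = 3*3² = 3*9 = 27)
N(L) = 27 - L
2702/(-9 + N(-1 + w(2))) = 2702/(-9 + (27 - (-1 - 1))) = 2702/(-9 + (27 - 1*(-2))) = 2702/(-9 + (27 + 2)) = 2702/(-9 + 29) = 2702/20 = (1/20)*2702 = 1351/10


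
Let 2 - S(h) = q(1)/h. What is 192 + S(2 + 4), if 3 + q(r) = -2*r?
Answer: 1169/6 ≈ 194.83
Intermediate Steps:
q(r) = -3 - 2*r
S(h) = 2 + 5/h (S(h) = 2 - (-3 - 2*1)/h = 2 - (-3 - 2)/h = 2 - (-5)/h = 2 + 5/h)
192 + S(2 + 4) = 192 + (2 + 5/(2 + 4)) = 192 + (2 + 5/6) = 192 + 17/6 = 1169/6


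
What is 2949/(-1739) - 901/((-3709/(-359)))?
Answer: -573433042/6449951 ≈ -88.905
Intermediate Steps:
2949/(-1739) - 901/((-3709/(-359))) = 2949*(-1/1739) - 901/((-3709*(-1/359))) = -2949/1739 - 901/3709/359 = -2949/1739 - 901*359/3709 = -2949/1739 - 323459/3709 = -573433042/6449951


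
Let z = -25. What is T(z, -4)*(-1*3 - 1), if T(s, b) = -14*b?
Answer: -224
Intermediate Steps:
T(z, -4)*(-1*3 - 1) = (-14*(-4))*(-1*3 - 1) = 56*(-3 - 1) = 56*(-4) = -224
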